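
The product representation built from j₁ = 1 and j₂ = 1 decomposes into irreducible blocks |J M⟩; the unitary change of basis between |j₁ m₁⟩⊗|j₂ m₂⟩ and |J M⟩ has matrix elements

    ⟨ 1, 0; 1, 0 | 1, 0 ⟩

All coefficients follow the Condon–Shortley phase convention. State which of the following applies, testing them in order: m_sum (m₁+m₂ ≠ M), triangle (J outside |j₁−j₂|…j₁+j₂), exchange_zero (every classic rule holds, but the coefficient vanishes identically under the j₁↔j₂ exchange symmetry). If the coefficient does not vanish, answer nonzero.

exchange_zero

m-sum: m₁+m₂ = 0+0 = 0, M = 0  ✓
triangle: |j₁−j₂| = 0 ≤ J = 1 ≤ j₁+j₂ = 2  ✓
exchange: j₁=j₂ and m₁=m₂, and (−1)^(j₁+j₂−J) = (−1)^1 = −1 forces ⟨j₁m₁;j₂m₂|JM⟩ = −⟨j₂m₂;j₁m₁|JM⟩ = −⟨j₁m₁;j₂m₂|JM⟩ ⇒ the coefficient vanishes identically
Racah sum check: Σ_k collapses to 0 ⇒ CG = 0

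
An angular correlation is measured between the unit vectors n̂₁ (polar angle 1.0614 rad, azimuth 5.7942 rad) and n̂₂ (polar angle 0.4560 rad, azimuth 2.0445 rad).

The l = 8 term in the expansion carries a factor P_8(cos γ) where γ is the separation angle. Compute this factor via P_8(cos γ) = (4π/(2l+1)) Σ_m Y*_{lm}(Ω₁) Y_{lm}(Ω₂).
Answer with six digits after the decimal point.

0.138020

Term-by-term m-sum for l=8 (normalisation 4π/17 = 0.739198):
  term(m=-8) = (0.000019, -0.000125)   from Y*(Ω₁)=(-0.124849, 0.121133), Y(Ω₂)=(-0.000581, 0.000440)
  term(m=-7) = (0.001017, 0.002075)   from Y*(Ω₁)=(-0.373386, 0.107896), Y(Ω₂)=(-0.001031, -0.005854)
  term(m=-6) = (-0.011387, -0.006325)   from Y*(Ω₁)=(-0.418668, -0.088221), Y(Ω₂)=(0.029090, 0.008978)
  term(m=-5) = (0.012470, -0.001264)   from Y*(Ω₁)=(-0.087468, -0.073177), Y(Ω₂)=(-0.076752, 0.078668)
  term(m=-4) = (0.063700, -0.054659)   from Y*(Ω₁)=(0.111277, 0.274493), Y(Ω₂)=(-0.090224, -0.268639)
  term(m=-3) = (-0.034354, 0.132590)   from Y*(Ω₁)=(-0.028716, 0.275543), Y(Ω₂)=(0.488878, 0.073729)
  term(m=-2) = (0.027684, 0.074775)   from Y*(Ω₁)=(0.093931, -0.139434), Y(Ω₂)=(-0.276873, 0.385061)
  term(m=-1) = (0.004581, 0.003189)   from Y*(Ω₁)=(0.277114, -0.147448), Y(Ω₂)=(0.008111, 0.015822)
  term(m=+0) = (0.059258, 0.000000)   from Y*(Ω₁)=(-0.124444, -0.000000), Y(Ω₂)=(-0.476180, 0.000000)
  term(m=+1) = (0.004581, -0.003189)   from Y*(Ω₁)=(-0.277114, -0.147448), Y(Ω₂)=(-0.008111, 0.015822)
  term(m=+2) = (0.027684, -0.074775)   from Y*(Ω₁)=(0.093931, 0.139434), Y(Ω₂)=(-0.276873, -0.385061)
  term(m=+3) = (-0.034354, -0.132590)   from Y*(Ω₁)=(0.028716, 0.275543), Y(Ω₂)=(-0.488878, 0.073729)
  term(m=+4) = (0.063700, 0.054659)   from Y*(Ω₁)=(0.111277, -0.274493), Y(Ω₂)=(-0.090224, 0.268639)
  term(m=+5) = (0.012470, 0.001264)   from Y*(Ω₁)=(0.087468, -0.073177), Y(Ω₂)=(0.076752, 0.078668)
  term(m=+6) = (-0.011387, 0.006325)   from Y*(Ω₁)=(-0.418668, 0.088221), Y(Ω₂)=(0.029090, -0.008978)
  term(m=+7) = (0.001017, -0.002075)   from Y*(Ω₁)=(0.373386, 0.107896), Y(Ω₂)=(0.001031, -0.005854)
  term(m=+8) = (0.000019, 0.000125)   from Y*(Ω₁)=(-0.124849, -0.121133), Y(Ω₂)=(-0.000581, -0.000440)
Total Σ_m = (0.186716, -0.000000). Multiply by 0.739198: (0.138020, -0.000000). P_8(cos γ) = 0.138020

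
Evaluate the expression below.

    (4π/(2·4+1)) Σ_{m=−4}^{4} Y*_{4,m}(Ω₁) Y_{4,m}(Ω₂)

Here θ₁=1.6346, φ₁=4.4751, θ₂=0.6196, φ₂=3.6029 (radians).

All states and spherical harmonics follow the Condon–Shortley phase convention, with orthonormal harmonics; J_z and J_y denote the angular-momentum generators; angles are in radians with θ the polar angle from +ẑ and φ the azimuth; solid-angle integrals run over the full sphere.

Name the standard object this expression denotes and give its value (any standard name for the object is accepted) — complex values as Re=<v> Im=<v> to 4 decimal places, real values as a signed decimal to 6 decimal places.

This sum is the spherical-harmonic addition theorem: it equals the Legendre polynomial P_l(cos γ) of the angle γ between the two directions.
Addition theorem: P_4(cos γ) = (4π/9) Σ_m Y*_{lm}(Ω₁) Y_{lm}(Ω₂), m = −4…4:
  m=-4: Y*=0.25563 - 0.35683j  Y=-0.01364 - 0.04844j  product -0.02077 - 0.00752j
  m=-3: Y*=-0.05182 - 0.06006j  Y=-0.03707 + 0.19608j  product 0.01370 - 0.00793j
  m=-2: Y*=0.28791 - 0.14791j  Y=0.24787 - 0.32729j  product 0.02295 - 0.13089j
  m=-1: Y*=-0.02103 - 0.08695j  Y=-0.32834 + 0.16321j  product 0.02109 + 0.02512j
  m=+0: Y*=0.30452 + 0.00000j  Y=-0.15960 + 0.00000j  product -0.04860 + 0.00000j
  m=+1: Y*=0.02103 - 0.08695j  Y=0.32834 + 0.16321j  product 0.02109 - 0.02512j
  m=+2: Y*=0.28791 + 0.14791j  Y=0.24787 + 0.32729j  product 0.02295 + 0.13089j
  m=+3: Y*=0.05182 - 0.06006j  Y=0.03707 + 0.19608j  product 0.01370 + 0.00793j
  m=+4: Y*=0.25563 + 0.35683j  Y=-0.01364 + 0.04844j  product -0.02077 + 0.00752j
Total Σ_m = 0.02535 - 0.00000j. Multiply by 1.396263: 0.03539 - 0.00000j. P_4(cos γ) = 0.035392

Legendre polynomial (addition theorem), +0.035392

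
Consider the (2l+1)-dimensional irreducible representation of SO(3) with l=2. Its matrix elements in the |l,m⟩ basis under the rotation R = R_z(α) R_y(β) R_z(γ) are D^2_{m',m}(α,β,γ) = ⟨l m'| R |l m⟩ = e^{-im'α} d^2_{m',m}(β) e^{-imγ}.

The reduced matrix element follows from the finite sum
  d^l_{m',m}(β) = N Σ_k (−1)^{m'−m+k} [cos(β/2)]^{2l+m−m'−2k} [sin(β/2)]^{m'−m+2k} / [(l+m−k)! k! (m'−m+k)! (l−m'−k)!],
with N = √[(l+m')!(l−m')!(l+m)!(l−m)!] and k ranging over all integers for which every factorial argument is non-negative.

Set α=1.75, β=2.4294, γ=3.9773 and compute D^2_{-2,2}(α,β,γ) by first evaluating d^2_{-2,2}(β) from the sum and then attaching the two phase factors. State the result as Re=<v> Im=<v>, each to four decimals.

Split into d^2_{-2,2}(β=2.4294) × two z-phases.
Half-angle: c=0.348618, s=0.937265. N=√(1·24·24·1)=24.000000
The bounds max(0,m−m')=4 and min(l+m,l−m')=4 give 1 term
  k=4: (−1)^0·24.0000/(24)·0.3486^0·0.9373^4 = +0.771701
d^2_{-2,2}(2.4294) = +0.771701
Attach z-rotation phases: D = e^{-i(-2)(1.7500)}·(+0.771701)·e^{-i(2)(3.9773)} = -0.196740+0.746201i

Re=-0.1967 Im=0.7462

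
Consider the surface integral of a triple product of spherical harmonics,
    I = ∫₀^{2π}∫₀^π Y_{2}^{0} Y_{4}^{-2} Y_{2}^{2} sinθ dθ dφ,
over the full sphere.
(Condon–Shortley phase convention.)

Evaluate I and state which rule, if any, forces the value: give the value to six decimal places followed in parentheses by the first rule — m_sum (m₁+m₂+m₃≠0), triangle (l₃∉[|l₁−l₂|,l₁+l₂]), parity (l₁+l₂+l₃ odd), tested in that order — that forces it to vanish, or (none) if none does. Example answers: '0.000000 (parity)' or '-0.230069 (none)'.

0.156078 (none)

m-sum 0 ✓  L=8 even ✓  2≤2≤6 ✓
Π(2lᵢ+1) = 5×9×5 = 225
triangle coeff Δ(2,4,2) = 1/630
Σ_t [2,2]: t=2:+1/16 = 1/16
(3j)²=2/35 [(2 4 2; 0 0 0)], sign=+1
Σ_t [2,2]: t=2:+1/96 = 1/96
(3j)²=1/42 [(2 4 2; 0 -2 2)], sign=+1
⇒ 4πI² = 15/49
I = (+1)√(15/49/(4π)) = 0.15607835
No selection rule forces the value: the integral is nonzero (none).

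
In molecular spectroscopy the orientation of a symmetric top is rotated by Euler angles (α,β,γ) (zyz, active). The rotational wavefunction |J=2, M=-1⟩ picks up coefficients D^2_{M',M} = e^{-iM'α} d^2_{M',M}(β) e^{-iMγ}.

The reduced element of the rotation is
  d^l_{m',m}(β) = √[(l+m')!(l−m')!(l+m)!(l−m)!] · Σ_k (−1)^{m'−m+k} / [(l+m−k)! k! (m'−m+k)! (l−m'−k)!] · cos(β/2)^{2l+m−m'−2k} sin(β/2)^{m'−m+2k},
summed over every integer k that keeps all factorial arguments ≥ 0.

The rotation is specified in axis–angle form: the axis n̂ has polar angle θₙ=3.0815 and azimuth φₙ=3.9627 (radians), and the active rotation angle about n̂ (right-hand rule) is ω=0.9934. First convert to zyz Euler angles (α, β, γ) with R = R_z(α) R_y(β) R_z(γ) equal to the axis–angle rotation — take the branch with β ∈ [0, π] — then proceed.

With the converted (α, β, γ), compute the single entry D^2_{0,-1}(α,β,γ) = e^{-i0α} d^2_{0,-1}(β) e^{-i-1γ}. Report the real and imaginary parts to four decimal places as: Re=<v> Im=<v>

Axis–angle → zyz. n̂ = (sinθₙcosφₙ, sinθₙsinφₙ, cosθₙ) = (-0.040923, -0.043955, -0.998195), ω = 0.9934.
R = I cosω + sinω [n̂]ₓ + (1−cosω) n̂n̂ᵀ gives
  R = [+0.546605, +0.837191, -0.018278; -0.835557, +0.546722, +0.054216; +0.055382, -0.014362, +0.998362]
β = atan2(√(R₁₃²+R₂₃²), R₃₃) = 0.057245; α = atan2(R₂₃, R₁₃) mod 2π = 1.895960; γ = atan2(R₃₂, −R₃₁) mod 2π = 3.395338
First d^2_{0,-1}(β=0.0572), then the phase factors e^{-i(0)α} and e^{-i(-1)γ}:
With c≡cos(β/2)=0.999590 and s≡sin(β/2)=0.028619, N=[2·2·1·6]^{1/2}=4.898979
k∈{0,1} keeps every argument non-negative
  k=0: (−1)^1·4.8990/(2)·0.9996^3·0.0286^1 = -0.070015
  k=1: (−1)^2·4.8990/(2)·0.9996^1·0.0286^3 = +0.000057
d^2_{0,-1}(0.0572) = -0.070015 +0.000057 = -0.069957
D = (+1.000000+0.000000i)·(-0.069957)·(-0.967979-0.251031i) = +0.067717+0.017561i

Re=0.0677 Im=0.0176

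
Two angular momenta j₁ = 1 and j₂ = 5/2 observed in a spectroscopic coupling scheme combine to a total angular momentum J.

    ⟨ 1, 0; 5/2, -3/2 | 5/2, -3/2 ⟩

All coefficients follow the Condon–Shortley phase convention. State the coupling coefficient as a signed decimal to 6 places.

+0.507093  (= +√(9/35))

j₁+j₂−J=1  J+j₁−j₂=1  J−j₁+j₂=4  j₁+j₂+J+1=7
(j₁±m₁, j₂±m₂, J±M) = (1,1,1,4,1,4)
P² = 576/35
sum k=0..1:
  [0] +1/6 = 1/6
  [1] −1/24 = -1/24
S = 1/8
C² = P²·S² = 9/35 ; C = +0.507093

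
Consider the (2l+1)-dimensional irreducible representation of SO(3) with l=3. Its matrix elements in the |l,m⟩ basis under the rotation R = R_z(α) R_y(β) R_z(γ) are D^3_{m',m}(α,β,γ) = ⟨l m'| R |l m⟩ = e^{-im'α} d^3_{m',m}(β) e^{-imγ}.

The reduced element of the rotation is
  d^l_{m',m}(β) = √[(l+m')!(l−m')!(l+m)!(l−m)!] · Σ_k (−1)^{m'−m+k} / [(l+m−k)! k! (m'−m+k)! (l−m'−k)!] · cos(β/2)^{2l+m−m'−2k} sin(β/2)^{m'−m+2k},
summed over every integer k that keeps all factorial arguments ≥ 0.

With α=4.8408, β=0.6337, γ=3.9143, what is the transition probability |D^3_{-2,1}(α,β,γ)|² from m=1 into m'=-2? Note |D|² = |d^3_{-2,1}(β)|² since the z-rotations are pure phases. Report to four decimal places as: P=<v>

First d^3_{-2,1}(β=0.6337), then the phase factors e^{-i(-2)α} and e^{-i(1)γ}:
Half-angle: c=0.950222, s=0.311575. N=√(1·120·24·2)=75.894664
k: max(0,(1)−(-2))=3 … min(3+(1),3−(-2))=4
  k=3: (−1)^0·75.8947/(12)·0.9502^3·0.3116^3 = +0.164132
  k=4: (−1)^1·75.8947/(24)·0.9502^1·0.3116^5 = -0.008823
d^3_{-2,1}(0.6337) = +0.164132 -0.008823 = +0.155308
|D^3_{-2,1}|² = |d^3_{-2,1}(β)|² = (+0.155308)² = 0.024121 (the z-rotation phases have unit modulus)

P=0.0241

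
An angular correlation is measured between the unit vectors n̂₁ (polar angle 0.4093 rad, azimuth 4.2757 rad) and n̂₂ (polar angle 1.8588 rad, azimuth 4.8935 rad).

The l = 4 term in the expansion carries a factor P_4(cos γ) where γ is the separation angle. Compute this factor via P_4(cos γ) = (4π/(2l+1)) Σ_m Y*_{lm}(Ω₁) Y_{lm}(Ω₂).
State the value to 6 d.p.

0.365478

Addition theorem: P_4(cos γ) = (4π/9) Σ_m Y*_{lm}(Ω₁) Y_{lm}(Ω₂), m = −4…4:
  m=-4: (-0.001943-0.010929i) × (+0.280082-0.247862i) = -0.003253-0.002579i  (running Σ = -0.003253-0.002579i)
  m=-3: (+0.069929+0.018657i) × (+0.162014+0.268249i) = +0.006325+0.021781i  (running Σ = +0.003072+0.019202i)
  m=-2: (-0.166436+0.198639i) × (+0.125170-0.047432i) = -0.011411+0.032758i  (running Σ = -0.008339+0.051960i)
  m=-1: (-0.211217-0.452535i) × (+0.056515+0.308628i) = +0.127728-0.090763i  (running Σ = +0.119388-0.038803i)
  m=0: (+0.268992-0.000000i) × (+0.085419+0.000000i) = +0.022977+0.000000i  (running Σ = +0.142366-0.038803i)
  m=1: (+0.211217-0.452535i) × (-0.056515+0.308628i) = +0.127728+0.090763i  (running Σ = +0.270093+0.051960i)
  m=2: (-0.166436-0.198639i) × (+0.125170+0.047432i) = -0.011411-0.032758i  (running Σ = +0.258682+0.019202i)
  m=3: (-0.069929+0.018657i) × (-0.162014+0.268249i) = +0.006325-0.021781i  (running Σ = +0.265007-0.002579i)
  m=4: (-0.001943+0.010929i) × (+0.280082+0.247862i) = -0.003253+0.002579i  (running Σ = +0.261754+0.000000i)
Σ over m = +0.261754+0.000000i; ×(4π/9) → +0.365478+0.000000i. Real part: 0.365478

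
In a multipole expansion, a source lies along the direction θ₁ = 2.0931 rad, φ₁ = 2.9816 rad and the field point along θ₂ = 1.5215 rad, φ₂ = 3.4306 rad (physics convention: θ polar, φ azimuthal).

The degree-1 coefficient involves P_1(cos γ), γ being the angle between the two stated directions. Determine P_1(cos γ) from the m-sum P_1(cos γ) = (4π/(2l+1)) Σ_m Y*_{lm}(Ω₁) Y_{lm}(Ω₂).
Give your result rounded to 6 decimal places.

0.755238

Summing Y*_{l m}(θ₁,φ₁)·Y_{l m}(θ₂,φ₂) over m ∈ [−1, 1]; prefactor 4π/(2·1+1) = 4.188790:
  m=-1: (-0.295606, 0.047703) × (-0.330763, 0.098347) = (0.093084, -0.044850)  (running Σ = (0.093084, -0.044850))
  m=0: (-0.243753, -0.000000) × (0.024077, 0.000000) = (-0.005869, -0.000000)  (running Σ = (0.087215, -0.044850))
  m=1: (0.295606, 0.047703) × (0.330763, 0.098347) = (0.093084, 0.044850)  (running Σ = (0.180300, 0.000000))
Total Σ_m = (0.180300, 0.000000). Multiply by 4.188790: (0.755238, 0.000000). P_1(cos γ) = 0.755238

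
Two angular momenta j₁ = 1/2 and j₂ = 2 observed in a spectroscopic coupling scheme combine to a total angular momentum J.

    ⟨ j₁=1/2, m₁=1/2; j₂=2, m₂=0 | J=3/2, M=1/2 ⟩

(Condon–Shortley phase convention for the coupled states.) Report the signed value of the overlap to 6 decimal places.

j₁+j₂−J=1  J+j₁−j₂=0  J−j₁+j₂=3  j₁+j₂+J+1=5
(j₁±m₁, j₂±m₂, J±M) = (1,0,2,2,2,1)
P² = 8/5
sum k=0..0:
  [0] +1/2 = 1/2
S = 1/2
C² = P²·S² = 2/5 ; C = +0.632456

+√(2/5) = +0.632456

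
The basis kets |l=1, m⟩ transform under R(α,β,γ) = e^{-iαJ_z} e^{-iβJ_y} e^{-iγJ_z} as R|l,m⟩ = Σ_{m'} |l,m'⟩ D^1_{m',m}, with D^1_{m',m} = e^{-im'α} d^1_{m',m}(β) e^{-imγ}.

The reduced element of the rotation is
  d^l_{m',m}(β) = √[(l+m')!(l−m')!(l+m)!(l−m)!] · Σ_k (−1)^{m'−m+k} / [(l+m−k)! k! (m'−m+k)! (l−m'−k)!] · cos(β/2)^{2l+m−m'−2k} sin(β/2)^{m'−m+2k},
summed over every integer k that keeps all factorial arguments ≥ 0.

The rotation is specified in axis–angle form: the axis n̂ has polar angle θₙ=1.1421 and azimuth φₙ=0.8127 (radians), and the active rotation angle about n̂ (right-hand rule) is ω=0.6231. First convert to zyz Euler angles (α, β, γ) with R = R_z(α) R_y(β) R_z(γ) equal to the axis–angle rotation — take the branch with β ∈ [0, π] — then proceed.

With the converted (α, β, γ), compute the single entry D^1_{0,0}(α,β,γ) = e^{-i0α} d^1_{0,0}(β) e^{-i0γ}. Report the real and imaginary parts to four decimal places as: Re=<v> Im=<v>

Re=0.8445 Im=0.0000

Axis–angle → zyz. n̂ = (sinθₙcosφₙ, sinθₙsinφₙ, cosθₙ) = (+0.625324, +0.660436, +0.415685), ω = 0.6231.
R = I cosω + sinω [n̂]ₓ + (1−cosω) n̂n̂ᵀ gives
  R = [+0.885558, -0.164964, +0.434250; +0.320187, +0.894042, -0.313319; -0.336552, +0.416503, +0.844546]
β = atan2(√(R₁₃²+R₂₃²), R₃₃) = 0.565080; α = atan2(R₂₃, R₁₃) mod 2π = 5.658164; γ = atan2(R₃₂, −R₃₁) mod 2π = 0.891171
D^1_{0,0}(5.6582,0.5651,0.8912) = e^{-i·0·5.6582}·d^1_{0,0}(0.5651)·e^{-i·0·0.8912}. Compute d first:
Half-angle: c=0.960350, s=0.278796. N=√(1·1·1·1)=1.000000
Admissible k: 0..1 (factorial args all ≥0)
  k=0: (−1)^0·1.0000/(1)·0.9604^2·0.2788^0 = +0.922273
  k=1: (−1)^1·1.0000/(1)·0.9604^0·0.2788^2 = -0.077727
d^1_{0,0}(0.5651) = +0.922273 -0.077727 = +0.844546
Attach z-rotation phases: D = e^{-i(0)(5.6582)}·(+0.844546)·e^{-i(0)(0.8912)} = +0.844546+0.000000i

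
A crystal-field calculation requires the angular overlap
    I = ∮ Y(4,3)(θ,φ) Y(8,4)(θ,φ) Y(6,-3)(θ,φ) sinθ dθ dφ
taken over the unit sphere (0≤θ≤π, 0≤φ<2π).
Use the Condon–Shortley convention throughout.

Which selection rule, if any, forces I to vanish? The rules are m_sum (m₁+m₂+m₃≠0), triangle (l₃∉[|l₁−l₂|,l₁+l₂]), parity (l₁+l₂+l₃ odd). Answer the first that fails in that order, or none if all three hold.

m₁+m₂+m₃ = 3 + 4 − 3 = 4  ✗
triangle: |4−8|=4 ≤ l₃=6 ≤ 4+8=12
parity: l₁+l₂+l₃ = 18 is even

m_sum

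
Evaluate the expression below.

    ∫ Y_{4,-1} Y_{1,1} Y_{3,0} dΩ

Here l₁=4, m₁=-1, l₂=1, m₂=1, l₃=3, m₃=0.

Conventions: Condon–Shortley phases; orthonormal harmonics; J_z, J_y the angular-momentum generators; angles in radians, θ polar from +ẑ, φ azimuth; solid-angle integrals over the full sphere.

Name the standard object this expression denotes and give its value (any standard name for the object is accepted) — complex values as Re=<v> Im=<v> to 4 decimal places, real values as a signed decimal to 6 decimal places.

This is a Gaunt coefficient — the integral of a triple product of spherical harmonics over the sphere.
m-sum 0 ✓  L=8 even ✓  3≤3≤5 ✓
Π(2lᵢ+1) = 9×3×7 = 189
triangle coeff Δ(4,1,3) = 1/252
Σ_t [1,1]: t=1:−1/36 = -1/36
(3j)²=4/63 [(4 1 3; 0 0 0)], sign=+1
Σ_t [2,2]: t=2:+1/72 = 1/72
(3j)²=5/126 [(4 1 3; -1 1 0)], sign=-1
⇒ 4πI² = 10/21
I = (-1)√(10/21/(4π)) = -0.19466390

Gaunt coefficient, -0.194664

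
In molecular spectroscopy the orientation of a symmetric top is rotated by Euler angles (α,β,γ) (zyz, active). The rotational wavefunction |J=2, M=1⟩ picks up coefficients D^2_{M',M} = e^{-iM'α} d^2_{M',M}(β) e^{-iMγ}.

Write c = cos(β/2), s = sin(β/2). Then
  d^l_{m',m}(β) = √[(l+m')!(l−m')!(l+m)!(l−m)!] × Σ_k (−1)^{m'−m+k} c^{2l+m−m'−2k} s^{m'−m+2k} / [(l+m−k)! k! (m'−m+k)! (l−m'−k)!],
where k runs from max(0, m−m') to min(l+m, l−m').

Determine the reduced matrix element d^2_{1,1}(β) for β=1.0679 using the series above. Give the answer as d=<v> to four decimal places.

d=-0.0267

d^2_{1,1}(β=1.0679) via the finite sum:
Half-angle: c=0.860803, s=0.508937. N=√(6·1·6·1)=6.000000
Admissible k: 0..1 (factorial args all ≥0)
  k=0: (−1)^0·6.0000/(6)·0.8608^4·0.5089^0 = +0.549055
  k=1: (−1)^1·6.0000/(2)·0.8608^2·0.5089^2 = -0.575782
d^2_{1,1}(1.0679) = +0.549055 -0.575782 = -0.026727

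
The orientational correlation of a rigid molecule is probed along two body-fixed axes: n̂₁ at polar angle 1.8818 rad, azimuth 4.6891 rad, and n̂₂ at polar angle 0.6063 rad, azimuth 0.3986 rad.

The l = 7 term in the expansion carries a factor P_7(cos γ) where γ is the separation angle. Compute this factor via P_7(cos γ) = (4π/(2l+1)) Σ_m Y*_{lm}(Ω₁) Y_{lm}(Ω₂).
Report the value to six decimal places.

Term-by-term m-sum for l=7 (normalisation 4π/15 = 0.837758):
  m=-7: (0.05753 + 0.34975j) × (-0.00916 - 0.00336j) = 0.00065 - 0.00340j  (running Σ = 0.00065 - 0.00340j)
  m=-6: (0.42214 - 0.05937j) × (-0.03851 - 0.03588j) = -0.01839 - 0.01286j  (running Σ = -0.01774 - 0.01626j)
  m=-5: (-0.00725 - 0.06196j) × (-0.07027 - 0.15643j) = -0.00918 + 0.00549j  (running Σ = -0.02692 - 0.01077j)
  m=-4: (0.32743 - 0.03059j) × (-0.00867 - 0.36733j) = -0.01408 - 0.12001j  (running Σ = -0.04100 - 0.13078j)
  m=-3: (-0.01284 - 0.18346j) × (0.17726 - 0.45032j) = -0.08489 - 0.02674j  (running Σ = -0.12589 - 0.15752j)
  m=-2: (0.25805 - 0.01203j) × (0.17294 - 0.17707j) = 0.04250 - 0.04777j  (running Σ = -0.08339 - 0.20529j)
  m=-1: (-0.00517 - 0.22211j) × (-0.25011 + 0.10533j) = 0.02469 + 0.05501j  (running Σ = -0.05871 - 0.15028j)
  m=0: (0.23459 + 0.00000j) × (-0.34765 + 0.00000j) = -0.08156 + 0.00000j  (running Σ = -0.14026 - 0.15028j)
  m=1: (0.00517 - 0.22211j) × (0.25011 + 0.10533j) = 0.02469 - 0.05501j  (running Σ = -0.11557 - 0.20529j)
  m=2: (0.25805 + 0.01203j) × (0.17294 + 0.17707j) = 0.04250 + 0.04777j  (running Σ = -0.07307 - 0.15752j)
  m=3: (0.01284 - 0.18346j) × (-0.17726 - 0.45032j) = -0.08489 + 0.02674j  (running Σ = -0.15797 - 0.13078j)
  m=4: (0.32743 + 0.03059j) × (-0.00867 + 0.36733j) = -0.01408 + 0.12001j  (running Σ = -0.17204 - 0.01077j)
  m=5: (0.00725 - 0.06196j) × (0.07027 - 0.15643j) = -0.00918 - 0.00549j  (running Σ = -0.18123 - 0.01626j)
  m=6: (0.42214 + 0.05937j) × (-0.03851 + 0.03588j) = -0.01839 + 0.01286j  (running Σ = -0.19962 - 0.00340j)
  m=7: (-0.05753 + 0.34975j) × (0.00916 - 0.00336j) = 0.00065 + 0.00340j  (running Σ = -0.19897 - 0.00000j)
Total Σ_m = -0.19897 - 0.00000j. Multiply by 0.837758: -0.16669 - 0.00000j. P_7(cos γ) = -0.166687

-0.166687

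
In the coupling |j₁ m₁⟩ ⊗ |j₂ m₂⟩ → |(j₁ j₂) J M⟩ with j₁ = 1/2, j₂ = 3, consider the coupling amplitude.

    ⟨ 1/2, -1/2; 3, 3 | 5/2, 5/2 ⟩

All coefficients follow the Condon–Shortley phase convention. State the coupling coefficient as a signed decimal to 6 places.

-0.925820  (= −√(6/7))

triangle: 1!*0!*5!/7! = 120/5040
(j±m)!: 0!*1!*6!*0!*5!*0! = 86400
prefactor² = (2J+1)*Δ*N² = 86400/7
  k=1: −1/(1!*0!*0!*5!*0!*0!) = -1/120
Σ = -1/120  ⇒  CG² = 86400/7*(-1/120)² = 6/7
CG = −√(6/7) = -0.925820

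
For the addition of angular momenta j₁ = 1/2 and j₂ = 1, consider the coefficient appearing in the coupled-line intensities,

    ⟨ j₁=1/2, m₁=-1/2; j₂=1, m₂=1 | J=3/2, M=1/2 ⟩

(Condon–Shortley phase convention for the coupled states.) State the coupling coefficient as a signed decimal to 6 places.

j₁+j₂−J=0  J+j₁−j₂=1  J−j₁+j₂=2  j₁+j₂+J+1=4
(j₁±m₁, j₂±m₂, J±M) = (0,1,2,0,2,1)
P² = 4/3
sum k=0..0:
  [0] +1/2 = 1/2
S = 1/2
C² = P²·S² = 1/3 ; C = +0.577350

+0.577350  (= +√(1/3))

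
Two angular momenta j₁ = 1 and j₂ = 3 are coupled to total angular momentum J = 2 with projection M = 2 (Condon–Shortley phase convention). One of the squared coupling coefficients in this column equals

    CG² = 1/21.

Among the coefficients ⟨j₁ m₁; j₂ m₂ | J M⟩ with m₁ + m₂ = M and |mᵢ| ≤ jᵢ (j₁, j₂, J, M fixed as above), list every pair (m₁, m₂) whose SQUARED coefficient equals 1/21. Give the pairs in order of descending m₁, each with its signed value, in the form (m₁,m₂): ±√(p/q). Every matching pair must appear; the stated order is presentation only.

Admissible pairs with m₁+m₂ = M = 2: (-1,3), (0,2), (1,1)
  (m₁,m₂)=(1,1): CG² = 1/21, CG = +√(1/21)   ← matches the target
  (m₁,m₂)=(0,2): CG² = 5/21, CG = −√(5/21)
  (m₁,m₂)=(-1,3): CG² = 5/7, CG = +√(5/7)
Pairs with CG² = 1/21: (1,1): +√(1/21)

(1,1): +√(1/21)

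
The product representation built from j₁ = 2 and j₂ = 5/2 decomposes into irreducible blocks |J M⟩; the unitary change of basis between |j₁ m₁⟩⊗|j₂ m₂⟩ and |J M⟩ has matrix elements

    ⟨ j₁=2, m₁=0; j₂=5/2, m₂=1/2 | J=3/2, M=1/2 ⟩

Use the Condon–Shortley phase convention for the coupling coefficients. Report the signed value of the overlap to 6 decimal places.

+√(2/35) = +0.239046

j₁+j₂−J=3  J+j₁−j₂=1  J−j₁+j₂=2  j₁+j₂+J+1=7
(j₁±m₁, j₂±m₂, J±M) = (2,2,3,2,2,1)
P² = 32/35
sum k=1..2:
  [1] −1/4 = -1/4
  [2] +1/2 = 1/2
S = 1/4
C² = P²·S² = 2/35 ; C = +0.239046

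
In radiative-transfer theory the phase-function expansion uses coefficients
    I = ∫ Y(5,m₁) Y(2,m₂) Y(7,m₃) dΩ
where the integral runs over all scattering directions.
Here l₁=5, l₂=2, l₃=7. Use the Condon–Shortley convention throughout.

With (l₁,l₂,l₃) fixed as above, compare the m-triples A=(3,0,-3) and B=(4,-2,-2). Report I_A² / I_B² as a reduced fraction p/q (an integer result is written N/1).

Same 5,2,7: normalisation and zero-m 3j drop out of the ratio.
A: Δ: 0! 10! 4! / 15! → 1/15015; sum: t=0:+1/322560 = 1/322560; 3j²(5 2 7; 3 0 -3) = Δ·Π!·Σ² = 18/1001  (sign +1)
B: Δ: 0! 10! 4! / 15! → 1/15015; sum: t=0:+1/8709120 = 1/8709120; 3j²(5 2 7; 4 -2 -2) = Δ·Π!·Σ² = 1/3003  (sign -1)
I_A²/I_B² = (18/1001)/(1/3003) = 54/1

54/1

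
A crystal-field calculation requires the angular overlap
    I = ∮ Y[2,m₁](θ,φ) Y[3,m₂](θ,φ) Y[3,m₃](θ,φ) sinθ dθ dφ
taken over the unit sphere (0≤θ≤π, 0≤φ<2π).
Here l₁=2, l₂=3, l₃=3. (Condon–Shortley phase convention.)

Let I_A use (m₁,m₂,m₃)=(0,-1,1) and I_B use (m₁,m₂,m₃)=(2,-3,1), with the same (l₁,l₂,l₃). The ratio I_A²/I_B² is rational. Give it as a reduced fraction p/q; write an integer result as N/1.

Shared (l₁,l₂,l₃)=(2,3,3): N and (l;000)² cancel in I_A²/I_B².
A: Δ = 2!·2!·4!/9! = 1/3780; Racah Σ t=0..2: t=0:+1/16 t=1:−1/6 t=2:+1/96 = -3/32; ⇒ 3j(2 3 3; 0 -1 1)² = 3/140, sgn -1
B: Δ = 2!·2!·4!/9! = 1/3780; Racah Σ t=0..0: t=0:+1/96 = 1/96; ⇒ 3j(2 3 3; 2 -3 1)² = 1/42, sgn +1
I_A²/I_B² = (3/140)/(1/42) = 9/10

9/10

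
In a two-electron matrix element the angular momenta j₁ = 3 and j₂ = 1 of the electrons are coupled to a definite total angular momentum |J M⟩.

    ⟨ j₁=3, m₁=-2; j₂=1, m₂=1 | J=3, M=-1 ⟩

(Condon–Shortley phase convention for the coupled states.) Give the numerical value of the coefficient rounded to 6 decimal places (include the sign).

−√(5/12) ≈ -0.645497

√[7·1!5!1!/8! · 1!5!2!0!2!4!] = √(240)
  +(−1)^1/∏(1,0,4,1,1,0)! = -1/24  (running -1/24)
⟨..|..⟩ = √(240)·(-1/24) = -0.645497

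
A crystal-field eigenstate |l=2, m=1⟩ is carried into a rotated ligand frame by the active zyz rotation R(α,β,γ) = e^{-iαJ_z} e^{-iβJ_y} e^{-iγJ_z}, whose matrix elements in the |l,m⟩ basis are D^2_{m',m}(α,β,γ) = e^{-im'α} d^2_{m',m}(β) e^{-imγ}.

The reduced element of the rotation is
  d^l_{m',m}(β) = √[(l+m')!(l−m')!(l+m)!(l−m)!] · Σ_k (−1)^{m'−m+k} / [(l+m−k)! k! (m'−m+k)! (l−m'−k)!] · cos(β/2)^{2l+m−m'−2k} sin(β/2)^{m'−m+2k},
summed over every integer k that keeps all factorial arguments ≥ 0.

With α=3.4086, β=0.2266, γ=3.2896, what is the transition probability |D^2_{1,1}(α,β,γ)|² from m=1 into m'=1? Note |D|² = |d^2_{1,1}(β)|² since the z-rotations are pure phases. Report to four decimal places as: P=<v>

P=0.8775

Split into d^2_{1,1}(β=0.2266) × two z-phases.
c=cos(0.226600/2)=0.993588, s=sin(0.226600/2)=0.113058; N=√[6·1·6·1]=6.000000
k∈{0,1} keeps every argument non-negative
  k=0: (−1)^0·6.0000/(6)·0.9936^4·0.1131^0 = +0.974599
  k=1: (−1)^1·6.0000/(2)·0.9936^2·0.1131^2 = -0.037856
d^2_{1,1}(0.2266) = +0.974599 -0.037856 = +0.936743
|D^2_{1,1}|² = |d^2_{1,1}(β)|² = (+0.936743)² = 0.877488 (the z-rotation phases have unit modulus)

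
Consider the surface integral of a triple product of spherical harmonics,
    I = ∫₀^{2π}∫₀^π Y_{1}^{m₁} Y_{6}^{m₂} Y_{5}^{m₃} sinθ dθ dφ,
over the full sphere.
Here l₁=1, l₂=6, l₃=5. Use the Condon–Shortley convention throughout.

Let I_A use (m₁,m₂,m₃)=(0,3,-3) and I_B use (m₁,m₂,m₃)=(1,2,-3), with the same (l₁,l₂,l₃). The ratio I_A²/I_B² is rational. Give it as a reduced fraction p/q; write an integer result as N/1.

l's match ⇒ only the (l;m) 3-j factors differ between A and B.
A: triangle coeff Δ(1,6,5) = 1/858; Σ_t [1,1]: t=1:−1/80640 = -1/80640; (3j)²=9/286 [(1 6 5; 0 3 -3)], sign=-1
B: triangle coeff Δ(1,6,5) = 1/858; Σ_t [0,0]: t=0:+1/161280 = 1/161280; (3j)²=1/143 [(1 6 5; 1 2 -3)], sign=+1
I_A²/I_B² = (9/286)/(1/143) = 9/2

9/2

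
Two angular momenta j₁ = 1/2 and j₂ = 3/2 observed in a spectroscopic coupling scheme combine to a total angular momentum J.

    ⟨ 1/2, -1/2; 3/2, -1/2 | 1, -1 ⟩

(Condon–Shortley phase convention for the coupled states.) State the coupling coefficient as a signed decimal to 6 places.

−√(1/4) ≈ -0.500000

√[3·1!0!2!/4! · 0!1!1!2!0!2!] = √(1)
  +(−1)^1/∏(1,0,0,0,0,2)! = -1/2  (running -1/2)
⟨..|..⟩ = √(1)·(-1/2) = -0.500000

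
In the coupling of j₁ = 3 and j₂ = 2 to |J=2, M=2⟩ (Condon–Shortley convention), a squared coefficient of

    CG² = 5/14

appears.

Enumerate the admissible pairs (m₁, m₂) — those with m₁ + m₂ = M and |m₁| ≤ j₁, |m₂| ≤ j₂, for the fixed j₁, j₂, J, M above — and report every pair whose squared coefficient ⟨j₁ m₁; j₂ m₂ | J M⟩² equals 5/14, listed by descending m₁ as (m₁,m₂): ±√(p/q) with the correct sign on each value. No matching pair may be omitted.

Admissible pairs with m₁+m₂ = M = 2: (0,2), (1,1), (2,0), (3,-1)
  (m₁,m₂)=(3,-1): CG² = 5/14, CG = +√(5/14)   ← matches the target
  (m₁,m₂)=(2,0): CG² = 5/14, CG = −√(5/14)   ← matches the target
  (m₁,m₂)=(1,1): CG² = 3/14, CG = +√(3/14)
  (m₁,m₂)=(0,2): CG² = 1/14, CG = −√(1/14)
Pairs with CG² = 5/14: (3,-1): +√(5/14); (2,0): −√(5/14)

(3,-1): +√(5/14); (2,0): −√(5/14)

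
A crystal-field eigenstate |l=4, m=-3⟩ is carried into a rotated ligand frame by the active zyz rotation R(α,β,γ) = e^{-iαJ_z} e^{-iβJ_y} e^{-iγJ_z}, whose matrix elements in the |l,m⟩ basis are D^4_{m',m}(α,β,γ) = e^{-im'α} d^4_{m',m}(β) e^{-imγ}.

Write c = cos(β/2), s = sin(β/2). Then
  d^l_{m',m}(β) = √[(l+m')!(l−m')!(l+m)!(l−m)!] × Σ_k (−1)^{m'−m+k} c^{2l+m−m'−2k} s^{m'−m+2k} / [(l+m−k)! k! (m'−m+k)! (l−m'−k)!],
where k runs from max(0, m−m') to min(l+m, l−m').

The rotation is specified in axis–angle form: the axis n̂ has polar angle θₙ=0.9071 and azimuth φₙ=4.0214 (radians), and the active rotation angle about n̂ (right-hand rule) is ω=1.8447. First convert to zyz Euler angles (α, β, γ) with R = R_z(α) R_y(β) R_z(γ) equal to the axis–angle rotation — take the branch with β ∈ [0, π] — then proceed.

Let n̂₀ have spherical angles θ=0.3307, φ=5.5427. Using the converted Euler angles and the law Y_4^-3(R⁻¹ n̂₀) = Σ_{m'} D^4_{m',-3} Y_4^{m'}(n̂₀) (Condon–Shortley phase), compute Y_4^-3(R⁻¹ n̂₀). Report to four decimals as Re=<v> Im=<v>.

Axis–angle → zyz. n̂ = (sinθₙcosφₙ, sinθₙsinφₙ, cosθₙ) = (-0.502014, -0.607030, +0.616033), ω = 1.8447.
R = I cosω + sinω [n̂]ₓ + (1−cosω) n̂n̂ᵀ gives
  R = [+0.049695, -0.205902, -0.977310; +0.980235, +0.197666, +0.008199; +0.191493, -0.958401, +0.211655]
β = atan2(√(R₁₃²+R₂₃²), R₃₃) = 1.357528; α = atan2(R₂₃, R₁₃) mod 2π = 3.133203; γ = atan2(R₃₂, −R₃₁) mod 2π = 4.515181
Need the full column D^4_{m',-3} for m'=−4..4 at α=3.1332, β=1.3575, γ=4.5152.
cos(β/2)=0.778349, sin(β/2)=0.627831
d^4_{-4,-3}: single k=1 term ⇒ +0.307333;  D = +0.179865+0.249204i
d^4_{-3,-3}: k∈[0..1] ⇒ +0.134709 -0.613524 = -0.478815;  D = +0.276956+0.390588i
d^4_{-2,-3}: k∈[0..1] ⇒ -0.406564 +0.793574 = +0.387010;  D = +0.221198+0.317566i
d^4_{-1,-3}: k∈[0..1] ⇒ +0.695671 -0.754379 = -0.058708;  D = +0.033150+0.048454i
d^4_{0,-3}: k∈[0..1] ⇒ -0.836500 +0.544256 = -0.292244;  D = -0.162987-0.242573i
d^4_{1,-3}: k∈[0..1] ⇒ +0.754379 -0.294495 = +0.459884;  D = -0.253270-0.383859i
d^4_{2,-3}: k∈[0..1] ⇒ -0.516326 +0.111980 = -0.404346;  D = -0.219845-0.339359i
d^4_{3,-3}: k∈[0..1] ⇒ +0.259720 -0.024140 = +0.235580;  D = -0.126423-0.198784i
d^4_{4,-3}: single k=0 term ⇒ -0.084649;  D = -0.044826-0.071806i
Y_4^{m'}(θ=0.3307,φ=5.5427) and Σ D·Y over m':
  (+0.1799+0.2492i)·(-0.0048+0.0009i)  (+0.2770+0.3906i)·(-0.0245+0.0322i)  (+0.2212+0.3176i)·(+0.0166+0.1848i)  (+0.0331+0.0485i)·(+0.3498+0.3197i)  (-0.1630-0.2426i)·(+0.4413+0.0000i)  (-0.2533-0.3839i)·(-0.3498+0.3197i)  (-0.2198-0.3394i)·(+0.0166-0.1848i)  (-0.1264-0.1988i)·(+0.0245+0.0322i)  (-0.0448-0.0718i)·(-0.0048-0.0009i)
Y_4^-3(R⁻¹ n̂) = -0.002916+0.044690i

Re=-0.0029 Im=0.0447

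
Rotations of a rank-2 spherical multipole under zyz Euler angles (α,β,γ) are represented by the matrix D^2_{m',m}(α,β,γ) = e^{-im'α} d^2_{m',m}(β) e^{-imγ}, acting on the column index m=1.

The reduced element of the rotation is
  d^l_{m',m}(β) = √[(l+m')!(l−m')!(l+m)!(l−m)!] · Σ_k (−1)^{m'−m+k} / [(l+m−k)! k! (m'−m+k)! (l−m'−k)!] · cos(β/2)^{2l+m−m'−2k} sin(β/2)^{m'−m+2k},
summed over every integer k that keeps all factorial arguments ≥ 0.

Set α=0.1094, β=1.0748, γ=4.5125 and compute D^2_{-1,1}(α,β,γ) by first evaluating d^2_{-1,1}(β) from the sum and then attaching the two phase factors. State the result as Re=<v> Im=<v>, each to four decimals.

Re=-0.1557 Im=0.4872

First d^2_{-1,1}(β=1.0748), then the phase factors e^{-i(-1)α} and e^{-i(1)γ}:
With c≡cos(β/2)=0.859043 and s≡sin(β/2)=0.511904, N=[1·6·6·1]^{1/2}=6.000000
k: max(0,(1)−(-1))=2 … min(2+(1),2−(-1))=3
  k=2: (−1)^0·6.0000/(2)·0.8590^2·0.5119^2 = +0.580134
  k=3: (−1)^1·6.0000/(6)·0.8590^0·0.5119^4 = -0.068668
d^2_{-1,1}(1.0748) = +0.580134 -0.068668 = +0.511466
Phases: e^{-i·(-1)·0.1094}=+0.994022+0.109182i, e^{-i·(1)·4.5125}=-0.198561+0.980089i ⇒ D=-0.155681+0.487197i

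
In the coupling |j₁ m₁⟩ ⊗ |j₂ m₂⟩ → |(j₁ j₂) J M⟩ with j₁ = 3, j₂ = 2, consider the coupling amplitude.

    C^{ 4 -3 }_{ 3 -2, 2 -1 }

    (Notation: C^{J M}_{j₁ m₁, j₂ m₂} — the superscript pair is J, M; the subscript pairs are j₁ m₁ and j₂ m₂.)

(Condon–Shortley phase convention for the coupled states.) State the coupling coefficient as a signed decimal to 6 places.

√[9·1!5!3!/10! · 1!5!1!3!1!7!] = √(6480)
  +(−1)^0/∏(0,1,5,1,0,2)! = 1/240  (running 1/240)
  +(−1)^1/∏(1,0,4,0,1,3)! = -1/144  (running -1/360)
⟨..|..⟩ = √(6480)·(-1/360) = -0.223607

−√(1/20) = -0.223607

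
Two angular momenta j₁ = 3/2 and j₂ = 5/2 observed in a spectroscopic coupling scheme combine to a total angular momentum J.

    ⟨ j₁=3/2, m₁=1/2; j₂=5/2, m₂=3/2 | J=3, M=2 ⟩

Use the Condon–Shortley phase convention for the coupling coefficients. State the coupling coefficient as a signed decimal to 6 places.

-0.288675

j₁+j₂−J=1  J+j₁−j₂=2  J−j₁+j₂=4  j₁+j₂+J+1=8
(j₁±m₁, j₂±m₂, J±M) = (2,1,4,1,5,1)
P² = 48
sum k=0..1:
  [0] +1/24 = 1/24
  [1] −1/12 = -1/12
S = -1/24
C² = P²·S² = 1/12 ; C = -0.288675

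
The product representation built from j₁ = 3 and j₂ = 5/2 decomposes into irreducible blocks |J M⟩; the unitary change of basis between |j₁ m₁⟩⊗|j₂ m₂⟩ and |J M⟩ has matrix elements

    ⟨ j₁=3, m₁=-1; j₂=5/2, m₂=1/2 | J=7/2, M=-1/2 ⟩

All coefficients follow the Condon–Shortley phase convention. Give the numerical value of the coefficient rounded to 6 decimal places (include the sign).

j₁+j₂−J=2  J+j₁−j₂=4  J−j₁+j₂=3  j₁+j₂+J+1=10
(j₁±m₁, j₂±m₂, J±M) = (2,4,3,2,3,4)
P² = 9216/175
sum k=0..2:
  [0] +1/288 = 1/288
  [1] −1/12 = -1/12
  [2] +1/16 = 1/16
S = -5/288
C² = P²·S² = 1/63 ; C = -0.125988

−√(1/63) = -0.125988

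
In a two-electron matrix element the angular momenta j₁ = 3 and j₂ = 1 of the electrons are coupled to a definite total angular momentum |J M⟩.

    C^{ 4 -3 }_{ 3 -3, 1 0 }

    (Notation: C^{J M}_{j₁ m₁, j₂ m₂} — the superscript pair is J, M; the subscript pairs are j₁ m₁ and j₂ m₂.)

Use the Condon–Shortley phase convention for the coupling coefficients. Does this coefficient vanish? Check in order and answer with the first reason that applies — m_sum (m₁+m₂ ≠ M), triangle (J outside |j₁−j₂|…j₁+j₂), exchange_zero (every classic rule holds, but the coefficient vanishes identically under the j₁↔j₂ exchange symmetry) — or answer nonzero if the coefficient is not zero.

m-sum: m₁+m₂ = -3+0 = -3, M = -3  ✓
triangle: |j₁−j₂| = 2 ≤ J = 4 ≤ j₁+j₂ = 4  ✓
exchange: j₁≠j₂ or m₁≠m₂ — the exchange symmetry imposes no constraint here
value check: CG = +√(1/4) = +0.500000 ≠ 0

nonzero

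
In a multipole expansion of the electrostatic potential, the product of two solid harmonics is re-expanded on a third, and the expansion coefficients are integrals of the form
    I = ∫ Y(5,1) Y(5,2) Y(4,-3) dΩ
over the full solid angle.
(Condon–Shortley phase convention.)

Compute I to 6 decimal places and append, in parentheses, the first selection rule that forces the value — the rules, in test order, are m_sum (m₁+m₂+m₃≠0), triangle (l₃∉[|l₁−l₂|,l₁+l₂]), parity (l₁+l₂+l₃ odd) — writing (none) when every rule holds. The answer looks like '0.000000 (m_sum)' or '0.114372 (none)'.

m-sum 0 ✓  L=14 even ✓  0≤4≤10 ✓
Π(2lᵢ+1) = 11×11×9 = 1089
triangle coeff Δ(5,5,4) = 1/3153150
Σ_t [1,5]: t=1:−1/69120 t=2:+1/1728 t=3:−1/576 t=4:+1/1728 t=5:−1/69120 = -7/11520
(3j)²=2/143 [(5 5 4; 0 0 0)], sign=-1
Σ_t [3,4]: t=3:−1/5184 t=4:+1/6912 = -1/20736
(3j)²=5/2574 [(5 5 4; 1 2 -3)], sign=+1
⇒ 4πI² = 5/169
I = (-1)√(5/169/(4π)) = -0.04852178
No selection rule forces the value: the integral is nonzero (none).

-0.048522 (none)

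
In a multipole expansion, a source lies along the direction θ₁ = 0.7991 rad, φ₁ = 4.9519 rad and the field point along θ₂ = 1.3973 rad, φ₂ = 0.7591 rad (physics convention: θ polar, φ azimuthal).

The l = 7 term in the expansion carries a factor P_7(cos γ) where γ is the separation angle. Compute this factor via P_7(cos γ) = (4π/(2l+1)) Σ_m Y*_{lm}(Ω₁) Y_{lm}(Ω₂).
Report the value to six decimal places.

Addition theorem: P_7(cos γ) = (4π/15) Σ_m Y*_{lm}(Ω₁) Y_{lm}(Ω₂), m = −7…7:
  [-7]  conj(Y_{7,-7})(Ω₁) = -0.048312-0.005130i ; Y_{7,-7}(Ω₂) = +0.254462+0.370902i ; Δ = -0.010391-0.019224i
  [-6]  conj(Y_{7,-6})(Ω₁) = -0.023582-0.175289i ; Y_{7,-6}(Ω₂) = -0.046348+0.291295i ; Δ = +0.052154+0.001255i
  [-5]  conj(Y_{7,-5})(Ω₁) = +0.343908-0.134673i ; Y_{7,-5}(Ω₂) = +0.165415-0.126772i ; Δ = +0.039815-0.065875i
  [-4]  conj(Y_{7,-4})(Ω₁) = +0.258005+0.366994i ; Y_{7,-4}(Ω₂) = +0.309819+0.032711i ; Δ = +0.067930+0.122142i
  [-3]  conj(Y_{7,-3})(Ω₁) = -0.126614+0.144788i ; Y_{7,-3}(Ω₂) = -0.079628-0.093300i ; Δ = +0.023591+0.000284i
  [-2]  conj(Y_{7,-2})(Ω₁) = +0.232547+0.120777i ; Y_{7,-2}(Ω₂) = +0.016323-0.310063i ; Δ = +0.041245-0.070133i
  [-1]  conj(Y_{7,-1})(Ω₁) = -0.076828+0.314615i ; Y_{7,-1}(Ω₂) = -0.064137+0.060849i ; Δ = -0.014217-0.024853i
  [+0]  conj(Y_{7,0})(Ω₁) = +0.173103-0.000000i ; Y_{7,0}(Ω₂) = -0.309039+0.000000i ; Δ = -0.053496+0.000000i
  [+1]  conj(Y_{7,1})(Ω₁) = +0.076828+0.314615i ; Y_{7,1}(Ω₂) = +0.064137+0.060849i ; Δ = -0.014217+0.024853i
  [+2]  conj(Y_{7,2})(Ω₁) = +0.232547-0.120777i ; Y_{7,2}(Ω₂) = +0.016323+0.310063i ; Δ = +0.041245+0.070133i
  [+3]  conj(Y_{7,3})(Ω₁) = +0.126614+0.144788i ; Y_{7,3}(Ω₂) = +0.079628-0.093300i ; Δ = +0.023591-0.000284i
  [+4]  conj(Y_{7,4})(Ω₁) = +0.258005-0.366994i ; Y_{7,4}(Ω₂) = +0.309819-0.032711i ; Δ = +0.067930-0.122142i
  [+5]  conj(Y_{7,5})(Ω₁) = -0.343908-0.134673i ; Y_{7,5}(Ω₂) = -0.165415-0.126772i ; Δ = +0.039815+0.065875i
  [+6]  conj(Y_{7,6})(Ω₁) = -0.023582+0.175289i ; Y_{7,6}(Ω₂) = -0.046348-0.291295i ; Δ = +0.052154-0.001255i
  [+7]  conj(Y_{7,7})(Ω₁) = +0.048312-0.005130i ; Y_{7,7}(Ω₂) = -0.254462+0.370902i ; Δ = -0.010391+0.019224i
Σ over m = +0.346757+0.000000i; ×(4π/15) → +0.290498+0.000000i. Real part: 0.290498

0.290498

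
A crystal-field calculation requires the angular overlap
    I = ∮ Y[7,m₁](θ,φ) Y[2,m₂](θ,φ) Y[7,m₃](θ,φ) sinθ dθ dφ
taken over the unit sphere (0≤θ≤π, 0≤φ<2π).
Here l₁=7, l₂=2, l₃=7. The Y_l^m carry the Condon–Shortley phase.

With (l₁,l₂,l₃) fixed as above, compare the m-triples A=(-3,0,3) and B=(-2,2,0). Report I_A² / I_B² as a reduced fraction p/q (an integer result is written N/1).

l's match ⇒ only the (l;m) 3-j factors differ between A and B.
A: triangle coeff Δ(7,2,7) = 1/185640; Σ_t [0,2]: t=0:+1/29030400 t=1:−1/2177280 t=2:+1/3870720 = -29/174182400; (3j)²=841/185640 [(7 2 7; -3 0 3)], sign=-1
B: triangle coeff Δ(7,2,7) = 1/185640; Σ_t [2,2]: t=2:+1/2419200 = 1/2419200; (3j)²=27/1105 [(7 2 7; -2 2 0)], sign=-1
I_A²/I_B² = (841/185640)/(27/1105) = 841/4536

841/4536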